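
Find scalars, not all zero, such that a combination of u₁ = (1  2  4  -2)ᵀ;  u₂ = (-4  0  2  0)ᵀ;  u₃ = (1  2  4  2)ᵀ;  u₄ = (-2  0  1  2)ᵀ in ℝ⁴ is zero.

Row-reduce the matrix with u₁, u₂, u₃, u₄ as columns; the null space gives the coefficients.
A generator of the null space is (1, -1, -1, 2).

u₁ - u₂ - u₃ + 2u₄ = 0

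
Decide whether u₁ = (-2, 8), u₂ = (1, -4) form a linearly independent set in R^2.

linearly dependent

One vector is a scalar multiple of another, so the set is dependent.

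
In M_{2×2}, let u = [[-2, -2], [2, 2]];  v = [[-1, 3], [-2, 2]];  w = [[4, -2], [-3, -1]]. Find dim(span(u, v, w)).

Pass to coordinate vectors with respect to the basis {E₁₁, E₁₂, E₂₁, E₂₂}.
Row-reduce the 3×4 matrix with these as rows.
There are 3 pivot columns, so rank = 3.

3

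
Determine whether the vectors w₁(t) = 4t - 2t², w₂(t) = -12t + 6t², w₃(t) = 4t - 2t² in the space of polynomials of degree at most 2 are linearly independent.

linearly dependent

Write each element as a coordinate vector in ℝ³ using {1, t, t²}.
Row-reduce the matrix whose columns are w₁, w₂, w₃.
The reduction yields 1 nonzero row, so the rank is 1.
Since rank 1 < 3, the set is linearly dependent.
Indeed 3w₁ + w₂ = 0.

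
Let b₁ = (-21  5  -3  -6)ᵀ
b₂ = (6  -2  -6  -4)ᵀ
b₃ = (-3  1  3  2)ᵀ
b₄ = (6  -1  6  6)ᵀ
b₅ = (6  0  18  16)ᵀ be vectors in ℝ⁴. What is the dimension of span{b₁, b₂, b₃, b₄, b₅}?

dim = 2

Row-reduce the 5×4 matrix with these as rows.
The echelon form has 2 nonzero rows, so the rank is 2.
(With 5 elements in a 4-dimensional space the rank is at most 4.)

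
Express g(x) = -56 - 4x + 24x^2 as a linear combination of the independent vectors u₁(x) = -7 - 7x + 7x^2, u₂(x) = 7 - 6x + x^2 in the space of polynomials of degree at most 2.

g = 4u₁ - 4u₂

Identify each element with its coordinate vector in ℝ³ via {1, x, x^2}.
Since u₁, u₂ are independent, the coefficients expressing g are uniquely determined by a linear system.
Back-substitution yields (a₁, a₂) = (4, -4).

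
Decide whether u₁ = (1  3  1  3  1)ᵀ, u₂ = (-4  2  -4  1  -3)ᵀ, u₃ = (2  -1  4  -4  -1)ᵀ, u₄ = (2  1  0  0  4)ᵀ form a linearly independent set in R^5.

linearly independent

Row-reduce the matrix whose columns are u₁, u₂, u₃, u₄.
The reduction yields 4 nonzero rows, so the rank is 4.
Since rank = 4 (the number of vectors), the set is linearly independent.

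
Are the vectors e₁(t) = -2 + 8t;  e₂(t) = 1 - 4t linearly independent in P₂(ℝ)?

Take coordinates with respect to the standard basis {1, t, t^2}.
One vector is a scalar multiple of another, so the set is dependent.

linearly dependent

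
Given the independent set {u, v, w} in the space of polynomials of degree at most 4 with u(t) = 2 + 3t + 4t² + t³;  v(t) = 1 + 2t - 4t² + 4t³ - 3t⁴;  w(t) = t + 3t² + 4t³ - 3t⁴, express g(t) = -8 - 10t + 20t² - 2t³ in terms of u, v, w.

g = -2u - 4v + 4w

Take coordinate vectors relative to {1, t, …, t⁴}.
Write g = α₁u + … + α₃w and equate components.
The system has the unique solution (α₁, α₂, α₃) = (-2, -4, 4).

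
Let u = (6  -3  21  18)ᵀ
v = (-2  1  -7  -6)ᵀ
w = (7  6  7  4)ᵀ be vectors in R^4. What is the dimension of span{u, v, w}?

2

Apply Gaussian elimination to the matrix whose rows are u, v, w.
The echelon form has 2 nonzero rows, so the rank is 2.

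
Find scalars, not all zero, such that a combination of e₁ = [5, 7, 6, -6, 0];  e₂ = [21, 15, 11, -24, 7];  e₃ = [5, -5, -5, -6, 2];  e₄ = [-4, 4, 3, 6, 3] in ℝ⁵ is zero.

3e₁ - e₂ + 2e₃ + e₄ = 0

Write the vectors as columns of a matrix and find a nonzero vector in its null space.
A generator of the null space is (3, -1, 2, 1).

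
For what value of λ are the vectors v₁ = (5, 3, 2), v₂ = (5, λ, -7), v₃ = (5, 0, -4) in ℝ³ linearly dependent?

λ = -3/2

The vectors are dependent exactly when the determinant of the matrix with rows v₁, v₂, v₃ vanishes.
The determinant works out to -30*λ - 45.
Setting this to zero gives λ = -3/2.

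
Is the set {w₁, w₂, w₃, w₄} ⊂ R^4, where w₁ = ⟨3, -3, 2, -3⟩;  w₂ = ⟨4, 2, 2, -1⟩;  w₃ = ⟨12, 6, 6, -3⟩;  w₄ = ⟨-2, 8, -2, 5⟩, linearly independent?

linearly dependent

Place the vectors as rows of a 4×4 matrix and reduce to echelon form.
The reduction yields 2 nonzero rows, so the rank is 2.
Since rank 2 < 4, the set is linearly dependent.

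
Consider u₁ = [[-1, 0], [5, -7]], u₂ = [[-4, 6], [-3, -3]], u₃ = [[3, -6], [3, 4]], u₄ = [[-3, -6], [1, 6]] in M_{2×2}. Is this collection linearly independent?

linearly independent

Write each element as a coordinate vector in ℝ⁴ using {E₁₁, E₁₂, E₂₁, E₂₂}.
Place the vectors as rows of a 4×4 matrix and reduce to echelon form.
The reduction yields 4 nonzero rows, so the rank is 4.
Since rank = 4 (the number of vectors), the set is linearly independent.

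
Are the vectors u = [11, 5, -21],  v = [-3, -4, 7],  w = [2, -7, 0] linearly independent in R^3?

linearly dependent

The matrix [u|v|w] has determinant 0.
A zero determinant means the columns are linearly dependent.
Indeed u + 3v - w = 0.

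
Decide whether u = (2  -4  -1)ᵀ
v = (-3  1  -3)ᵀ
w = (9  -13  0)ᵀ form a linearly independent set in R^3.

linearly dependent

Place the vectors as rows of a 3×3 matrix and reduce to echelon form.
The reduction yields 2 nonzero rows, so the rank is 2.
Since rank 2 < 3, the set is linearly dependent.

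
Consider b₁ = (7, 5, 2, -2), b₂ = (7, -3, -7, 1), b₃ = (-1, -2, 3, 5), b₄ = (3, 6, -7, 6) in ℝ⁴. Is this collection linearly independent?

Place the vectors as rows of a 4×4 matrix and reduce to echelon form.
The reduction yields 4 nonzero rows, so the rank is 4.
Since rank = 4 (the number of vectors), the set is linearly independent.

linearly independent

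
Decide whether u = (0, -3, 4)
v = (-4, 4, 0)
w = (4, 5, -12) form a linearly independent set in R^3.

The matrix [u|v|w] has determinant 0.
A zero determinant means the columns are linearly dependent.

linearly dependent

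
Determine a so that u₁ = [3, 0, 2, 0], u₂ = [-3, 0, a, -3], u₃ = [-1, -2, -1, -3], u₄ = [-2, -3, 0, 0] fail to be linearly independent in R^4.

The vectors are dependent exactly when the determinant of the matrix with rows u₁, u₂, u₃, u₄ vanishes.
The determinant works out to 27*a + 87.
Setting this to zero gives a = -29/9.

a = -29/9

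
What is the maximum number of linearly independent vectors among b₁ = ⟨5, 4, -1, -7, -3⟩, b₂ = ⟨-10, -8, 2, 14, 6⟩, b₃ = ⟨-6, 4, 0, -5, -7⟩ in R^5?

2

Put the 5×3 matrix [b₁|b₂|b₃] into echelon form.
The echelon form has 2 nonzero rows, so the rank is 2.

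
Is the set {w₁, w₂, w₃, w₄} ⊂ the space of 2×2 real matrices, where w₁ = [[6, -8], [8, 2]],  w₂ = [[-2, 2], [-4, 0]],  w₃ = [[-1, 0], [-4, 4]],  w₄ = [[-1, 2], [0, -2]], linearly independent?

linearly dependent

Write each element as a coordinate vector in ℝ⁴ using {E₁₁, E₁₂, E₂₁, E₂₂}.
Row-reduce the matrix whose columns are w₁, w₂, w₃, w₄.
The reduction yields 3 nonzero rows, so the rank is 3.
Since rank 3 < 4, the set is linearly dependent.
Indeed w₁ + w₂ + w₃ + 3w₄ = 0.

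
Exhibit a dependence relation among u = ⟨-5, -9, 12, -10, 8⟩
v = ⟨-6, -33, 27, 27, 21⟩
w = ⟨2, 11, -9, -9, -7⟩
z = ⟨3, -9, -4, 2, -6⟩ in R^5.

Row-reduce the matrix with u, v, w, z as columns; the null space gives the coefficients.
One solution (up to scaling) is (0, 1, 3, 0).

v + 3w = 0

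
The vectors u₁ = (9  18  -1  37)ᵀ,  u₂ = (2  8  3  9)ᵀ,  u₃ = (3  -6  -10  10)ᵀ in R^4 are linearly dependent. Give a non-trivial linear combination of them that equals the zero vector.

u₁ - 3u₂ - u₃ = 0

Solve the homogeneous system with u₁, u₂, u₃ as columns by row-reducing the coefficient matrix.
One solution (up to scaling) is (1, -3, -1).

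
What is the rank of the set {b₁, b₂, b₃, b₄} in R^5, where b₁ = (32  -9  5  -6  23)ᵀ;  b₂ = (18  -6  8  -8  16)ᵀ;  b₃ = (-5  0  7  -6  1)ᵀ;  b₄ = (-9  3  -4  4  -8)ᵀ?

Row-reduce the 4×5 matrix with these as rows.
There are 2 pivot columns, so rank = 2.

rank 2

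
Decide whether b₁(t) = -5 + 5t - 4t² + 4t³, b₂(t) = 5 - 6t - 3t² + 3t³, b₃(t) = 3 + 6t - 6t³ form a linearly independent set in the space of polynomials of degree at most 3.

linearly independent

Write each element as a coordinate vector in ℝ⁴ using {1, t, …, t³}.
Row-reduce the matrix whose columns are b₁, b₂, b₃.
The reduction yields 3 nonzero rows, so the rank is 3.
Since rank = 3 (the number of vectors), the set is linearly independent.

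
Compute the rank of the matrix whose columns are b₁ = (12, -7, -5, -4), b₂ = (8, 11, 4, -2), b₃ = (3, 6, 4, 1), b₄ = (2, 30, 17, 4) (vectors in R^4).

rank 3

Put the 4×4 matrix [b₁|b₂|b₃|b₄] into echelon form.
The echelon form has 3 nonzero rows, so the rank is 3.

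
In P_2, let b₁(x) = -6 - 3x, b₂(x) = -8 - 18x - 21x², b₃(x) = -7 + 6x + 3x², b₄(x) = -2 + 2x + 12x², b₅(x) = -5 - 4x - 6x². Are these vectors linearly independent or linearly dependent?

Take coordinates with respect to the standard basis {1, x, x²}.
There are 5 vectors in a 3-dimensional space, so they cannot be linearly independent.

linearly dependent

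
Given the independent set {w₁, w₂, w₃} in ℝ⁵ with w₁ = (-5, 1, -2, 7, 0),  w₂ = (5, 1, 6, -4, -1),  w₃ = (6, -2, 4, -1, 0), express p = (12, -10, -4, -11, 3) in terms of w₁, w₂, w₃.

Since w₁, w₂, w₃ are independent, the coefficients expressing p are uniquely determined by a linear system.
Row-reducing the augmented matrix gives the unique coefficients (a₁, a₂, a₃) = (-3, -3, 2).

p = -3w₁ - 3w₂ + 2w₃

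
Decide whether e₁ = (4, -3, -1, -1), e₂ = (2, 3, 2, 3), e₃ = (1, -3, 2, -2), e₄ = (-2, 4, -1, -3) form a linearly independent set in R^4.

Form the 4×4 matrix with these as columns; its determinant is -343.
A nonzero determinant means the columns are linearly independent.

linearly independent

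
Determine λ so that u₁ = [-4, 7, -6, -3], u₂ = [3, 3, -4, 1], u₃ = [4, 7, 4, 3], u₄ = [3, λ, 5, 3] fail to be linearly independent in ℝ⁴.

The vectors are dependent exactly when the determinant of the matrix with rows u₁, u₂, u₃, u₄ vanishes.
The determinant works out to 10*λ - 220.
Setting this to zero gives λ = 22.

λ = 22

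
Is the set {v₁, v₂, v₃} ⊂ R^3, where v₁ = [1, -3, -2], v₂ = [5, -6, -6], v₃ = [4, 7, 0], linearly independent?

The matrix [v₁|v₂|v₃] has determinant -4.
A nonzero determinant means the columns are linearly independent.

linearly independent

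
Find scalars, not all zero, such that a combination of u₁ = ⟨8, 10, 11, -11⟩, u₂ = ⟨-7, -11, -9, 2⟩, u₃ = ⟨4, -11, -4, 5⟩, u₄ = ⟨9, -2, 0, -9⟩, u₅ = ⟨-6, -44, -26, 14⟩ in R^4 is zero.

Solve the homogeneous system with u₁, u₂, u₃, u₄, u₅ as columns by row-reducing the coefficient matrix.
One solution (up to scaling) is (0, 2, 2, 0, -1).

2u₂ + 2u₃ - u₅ = 0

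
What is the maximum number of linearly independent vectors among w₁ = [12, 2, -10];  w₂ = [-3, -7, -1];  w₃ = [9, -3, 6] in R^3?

3

Form the matrix with w₁, w₂, w₃ as columns and reduce.
Reduction leaves 3 leading entries, giving rank 3.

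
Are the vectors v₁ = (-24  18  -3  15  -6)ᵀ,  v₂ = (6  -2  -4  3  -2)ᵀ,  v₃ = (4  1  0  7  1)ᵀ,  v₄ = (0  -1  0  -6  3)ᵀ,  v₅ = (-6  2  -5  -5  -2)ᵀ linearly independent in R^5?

Row-reduce the matrix whose columns are v₁, v₂, v₃, v₄, v₅.
The reduction yields 4 nonzero rows, so the rank is 4.
Since rank 4 < 5, the set is linearly dependent.

linearly dependent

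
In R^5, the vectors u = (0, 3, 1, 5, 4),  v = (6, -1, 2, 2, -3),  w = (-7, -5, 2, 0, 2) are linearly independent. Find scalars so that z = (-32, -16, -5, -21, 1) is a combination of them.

Write z = a₁u + … + a₃w and equate components.
Back-substitution yields (a₁, a₂, a₃) = (-3, -3, 2).

z = -3u - 3v + 2w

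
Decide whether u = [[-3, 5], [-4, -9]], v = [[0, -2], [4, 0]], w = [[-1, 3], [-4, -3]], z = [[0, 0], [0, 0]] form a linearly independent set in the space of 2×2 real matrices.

linearly dependent

Take coordinates with respect to the standard basis {E₁₁, E₁₂, E₂₁, E₂₂}.
One of the vectors is the zero vector, so the set is linearly dependent.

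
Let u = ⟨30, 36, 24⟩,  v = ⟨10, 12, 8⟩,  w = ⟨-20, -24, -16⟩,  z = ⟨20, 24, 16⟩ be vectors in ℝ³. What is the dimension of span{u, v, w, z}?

Put the 3×4 matrix [u|v|w|z] into echelon form.
The echelon form has 1 nonzero row, so the rank is 1.
(With 4 elements in a 3-dimensional space the rank is at most 3.)

dim = 1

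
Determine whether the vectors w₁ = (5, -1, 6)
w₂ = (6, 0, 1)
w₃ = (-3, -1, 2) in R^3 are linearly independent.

Row-reduce the matrix whose columns are w₁, w₂, w₃.
The reduction yields 3 nonzero rows, so the rank is 3.
Since rank = 3 (the number of vectors), the set is linearly independent.

linearly independent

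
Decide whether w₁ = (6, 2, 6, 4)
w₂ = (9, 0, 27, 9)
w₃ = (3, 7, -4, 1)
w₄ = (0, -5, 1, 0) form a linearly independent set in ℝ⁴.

Row-reduce the matrix whose columns are w₁, w₂, w₃, w₄.
The reduction yields 3 nonzero rows, so the rank is 3.
Since rank 3 < 4, the set is linearly dependent.
Indeed 3w₁ - w₂ - 3w₃ - 3w₄ = 0.

linearly dependent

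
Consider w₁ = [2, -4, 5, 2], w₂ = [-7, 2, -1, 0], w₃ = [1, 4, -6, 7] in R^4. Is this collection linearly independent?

Row-reduce the matrix whose columns are w₁, w₂, w₃.
The reduction yields 3 nonzero rows, so the rank is 3.
Since rank = 3 (the number of vectors), the set is linearly independent.

linearly independent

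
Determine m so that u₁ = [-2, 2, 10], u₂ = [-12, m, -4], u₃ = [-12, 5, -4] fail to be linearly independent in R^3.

m = 5

Dependence holds iff the 3×3 matrix [u₁ u₂ u₃] is singular.
The determinant works out to 128*m - 640.
Solving 128*m - 640 = 0 yields m = 5.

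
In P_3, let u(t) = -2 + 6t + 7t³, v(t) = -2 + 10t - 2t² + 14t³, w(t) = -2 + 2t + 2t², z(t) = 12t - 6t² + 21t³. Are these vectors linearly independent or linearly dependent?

Write each element as a coordinate vector in ℝ⁴ using {1, t, …, t³}.
The matrix [u|v|w|z] has determinant 0.
A zero determinant means the columns are linearly dependent.
Indeed 2u - v - w = 0.

linearly dependent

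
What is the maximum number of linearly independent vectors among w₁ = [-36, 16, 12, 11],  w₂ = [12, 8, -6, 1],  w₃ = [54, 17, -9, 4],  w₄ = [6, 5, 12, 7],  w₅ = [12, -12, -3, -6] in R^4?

3

Apply Gaussian elimination to the matrix whose rows are w₁, w₂, w₃, w₄, w₅.
Exactly 3 pivots survive; hence the rank is 3.
(With 5 elements in a 4-dimensional space the rank is at most 4.)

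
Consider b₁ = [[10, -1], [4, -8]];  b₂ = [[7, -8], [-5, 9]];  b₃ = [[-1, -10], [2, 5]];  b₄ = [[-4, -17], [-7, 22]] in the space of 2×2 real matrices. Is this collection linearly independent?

Take coordinates with respect to the standard basis {E₁₁, E₁₂, E₂₁, E₂₂}.
Form the 4×4 matrix with these as columns; its determinant is 0.
A zero determinant means the columns are linearly dependent.

linearly dependent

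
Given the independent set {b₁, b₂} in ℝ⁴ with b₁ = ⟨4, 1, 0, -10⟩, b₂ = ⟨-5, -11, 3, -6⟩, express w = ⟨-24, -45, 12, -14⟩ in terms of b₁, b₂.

Since b₁, b₂ are independent, the coefficients expressing w are uniquely determined by a linear system.
Row-reducing the augmented matrix gives the unique coefficients (α₁, α₂) = (-1, 4).

w = -b₁ + 4b₂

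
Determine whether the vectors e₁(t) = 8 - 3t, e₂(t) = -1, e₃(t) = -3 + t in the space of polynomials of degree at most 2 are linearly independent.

Write each element as a coordinate vector in ℝ³ using {1, t, t^2}.
Place the vectors as rows of a 3×3 matrix and reduce to echelon form.
The reduction yields 2 nonzero rows, so the rank is 2.
Since rank 2 < 3, the set is linearly dependent.
Indeed e₁ - e₂ + 3e₃ = 0.

linearly dependent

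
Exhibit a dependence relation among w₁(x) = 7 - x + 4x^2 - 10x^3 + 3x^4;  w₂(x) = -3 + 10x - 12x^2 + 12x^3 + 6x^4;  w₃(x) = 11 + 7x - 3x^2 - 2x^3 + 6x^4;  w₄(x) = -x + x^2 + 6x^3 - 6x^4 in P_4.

2w₁ + w₂ - w₃ + w₄ = 0

Pass to coordinate vectors relative to the basis {1, x, …, x^4}.
Set up α₁w₁ + … + α₄w₄ = 0 and solve the homogeneous system.
The free variable yields coefficients (2, 1, -1, 1) (any nonzero multiple also works).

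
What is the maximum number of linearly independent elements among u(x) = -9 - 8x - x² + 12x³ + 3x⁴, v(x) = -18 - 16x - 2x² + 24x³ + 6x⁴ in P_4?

Pass to coordinate vectors with respect to the basis {1, x, …, x⁴}.
Apply Gaussian elimination to the matrix whose rows are u, v.
Exactly 1 pivot survives; hence the rank is 1.

1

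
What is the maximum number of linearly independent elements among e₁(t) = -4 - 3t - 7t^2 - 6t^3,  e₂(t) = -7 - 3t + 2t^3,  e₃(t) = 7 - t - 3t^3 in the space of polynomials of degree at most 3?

Pass to coordinate vectors with respect to the basis {1, t, …, t^3}.
Apply Gaussian elimination to the matrix whose rows are e₁, e₂, e₃.
Reduction leaves 3 leading entries, giving rank 3.

3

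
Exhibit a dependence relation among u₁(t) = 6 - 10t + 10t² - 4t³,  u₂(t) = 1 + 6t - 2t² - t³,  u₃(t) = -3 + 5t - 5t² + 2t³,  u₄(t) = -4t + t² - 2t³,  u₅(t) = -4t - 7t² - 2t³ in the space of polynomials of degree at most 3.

u₁ + 2u₃ = 0

Take coordinates with respect to {1, t, …, t³}.
Set up α₁u₁ + … + α₅u₅ = 0 and solve the homogeneous system.
A generator of the null space is (1, 0, 2, 0, 0).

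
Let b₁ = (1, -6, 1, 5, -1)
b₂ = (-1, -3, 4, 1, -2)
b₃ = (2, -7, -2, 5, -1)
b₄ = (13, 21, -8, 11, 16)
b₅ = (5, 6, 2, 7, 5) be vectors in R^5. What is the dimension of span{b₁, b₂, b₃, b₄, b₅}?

Row-reduce the 5×5 matrix with these as rows.
Exactly 4 pivots survive; hence the rank is 4.

4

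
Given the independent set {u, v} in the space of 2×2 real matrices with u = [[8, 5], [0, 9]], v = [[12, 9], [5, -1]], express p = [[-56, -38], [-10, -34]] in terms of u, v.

p = -4u - 2v

Work in coordinates with respect to the standard basis {E₁₁, E₁₂, E₂₁, E₂₂}.
Write p = c₁u + c₂v and equate components.
Back-substitution yields (c₁, c₂) = (-4, -2).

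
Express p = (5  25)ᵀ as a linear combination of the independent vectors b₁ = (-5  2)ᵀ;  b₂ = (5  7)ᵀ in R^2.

Set up the augmented matrix [b₁ | b₂ | p] and row-reduce.
The system has the unique solution (α₁, α₂) = (2, 3).

p = 2b₁ + 3b₂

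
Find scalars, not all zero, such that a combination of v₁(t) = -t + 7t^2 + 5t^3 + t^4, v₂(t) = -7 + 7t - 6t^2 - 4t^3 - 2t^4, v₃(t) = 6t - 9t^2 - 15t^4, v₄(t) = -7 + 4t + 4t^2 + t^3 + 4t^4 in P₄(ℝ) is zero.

3v₁ + 3v₂ - v₃ - 3v₄ = 0

Write each element as a vector in ℝ⁵ using {1, t, …, t^4}.
Solve the homogeneous system with v₁, v₂, v₃, v₄ as columns by row-reducing the coefficient matrix.
The free variable yields coefficients (3, 3, -1, -3) (any nonzero multiple also works).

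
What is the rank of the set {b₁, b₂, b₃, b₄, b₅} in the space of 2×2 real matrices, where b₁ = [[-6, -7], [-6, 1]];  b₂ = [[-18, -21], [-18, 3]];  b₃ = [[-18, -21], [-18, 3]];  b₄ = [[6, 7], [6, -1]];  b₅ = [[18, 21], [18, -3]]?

1

Pass to coordinate vectors with respect to the basis {E₁₁, E₁₂, E₂₁, E₂₂}.
Row-reduce the 5×4 matrix with these as rows.
The echelon form has 1 nonzero row, so the rank is 1.
(With 5 elements in a 4-dimensional space the rank is at most 4.)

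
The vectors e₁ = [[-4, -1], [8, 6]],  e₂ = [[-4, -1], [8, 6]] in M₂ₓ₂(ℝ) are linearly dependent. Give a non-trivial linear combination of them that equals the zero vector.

e₁ - e₂ = 0

Take coordinates with respect to {E₁₁, E₁₂, E₂₁, E₂₂}.
Set up α₁e₁ + α₂e₂ = 0 and solve the homogeneous system.
The free variable yields coefficients (1, -1) (any nonzero multiple also works).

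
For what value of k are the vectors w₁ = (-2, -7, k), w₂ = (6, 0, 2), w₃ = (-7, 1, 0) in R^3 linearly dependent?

The set is linearly dependent precisely when det[w₁; w₂; w₃] = 0.
The determinant works out to 6*k + 102.
Solving 6*k + 102 = 0 yields k = -17.

k = -17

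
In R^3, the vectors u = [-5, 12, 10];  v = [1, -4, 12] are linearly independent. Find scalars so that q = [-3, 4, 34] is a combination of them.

q = u + 2v

Set up the augmented matrix [u | v | q] and row-reduce.
Back-substitution yields (α₁, α₂) = (1, 2).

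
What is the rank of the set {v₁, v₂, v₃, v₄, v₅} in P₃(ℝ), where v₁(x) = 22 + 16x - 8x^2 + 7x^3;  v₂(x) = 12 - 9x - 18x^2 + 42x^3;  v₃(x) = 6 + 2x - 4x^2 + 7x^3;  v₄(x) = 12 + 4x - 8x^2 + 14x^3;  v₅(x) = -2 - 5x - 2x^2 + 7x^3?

Use coordinates relative to {1, x, …, x^3}.
Row-reduce the 5×4 matrix with these as rows.
There are 2 pivot columns, so rank = 2.
(With 5 elements in a 4-dimensional space the rank is at most 4.)

2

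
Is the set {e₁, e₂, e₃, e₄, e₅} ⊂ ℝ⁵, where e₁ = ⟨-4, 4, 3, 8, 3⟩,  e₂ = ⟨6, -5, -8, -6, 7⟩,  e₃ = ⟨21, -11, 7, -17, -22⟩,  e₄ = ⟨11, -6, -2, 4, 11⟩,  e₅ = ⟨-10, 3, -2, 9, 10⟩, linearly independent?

Form the 5×5 matrix with these as columns; its determinant is 0.
A zero determinant means the columns are linearly dependent.

linearly dependent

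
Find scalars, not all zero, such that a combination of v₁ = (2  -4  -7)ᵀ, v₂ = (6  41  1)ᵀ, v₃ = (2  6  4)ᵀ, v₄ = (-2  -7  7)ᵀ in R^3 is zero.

2v₁ + v₂ - 2v₃ + 3v₄ = 0

Solve the homogeneous system with v₁, v₂, v₃, v₄ as columns by row-reducing the coefficient matrix.
One solution (up to scaling) is (2, 1, -2, 3).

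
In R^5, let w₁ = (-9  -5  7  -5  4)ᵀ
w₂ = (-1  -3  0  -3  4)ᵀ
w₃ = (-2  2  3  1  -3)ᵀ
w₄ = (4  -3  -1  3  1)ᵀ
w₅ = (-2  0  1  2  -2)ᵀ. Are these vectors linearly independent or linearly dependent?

Place the vectors as rows of a 5×5 matrix and reduce to echelon form.
The reduction yields 4 nonzero rows, so the rank is 4.
Since rank 4 < 5, the set is linearly dependent.
Indeed w₁ - 3w₂ - 2w₃ - w₅ = 0.

linearly dependent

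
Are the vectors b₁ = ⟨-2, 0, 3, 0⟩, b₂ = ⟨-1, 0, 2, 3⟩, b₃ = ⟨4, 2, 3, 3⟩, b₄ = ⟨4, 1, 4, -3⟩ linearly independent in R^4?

Form the 4×4 matrix with these as columns; its determinant is -75.
A nonzero determinant means the columns are linearly independent.

linearly independent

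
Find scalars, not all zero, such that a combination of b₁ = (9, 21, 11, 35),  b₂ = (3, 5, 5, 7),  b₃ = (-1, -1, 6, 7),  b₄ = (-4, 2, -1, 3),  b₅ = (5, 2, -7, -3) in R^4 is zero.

b₁ - 3b₂ - 2b₃ - 2b₄ - 2b₅ = 0

Solve the homogeneous system with b₁, b₂, b₃, b₄, b₅ as columns by row-reducing the coefficient matrix.
The free variable yields coefficients (1, -3, -2, -2, -2) (any nonzero multiple also works).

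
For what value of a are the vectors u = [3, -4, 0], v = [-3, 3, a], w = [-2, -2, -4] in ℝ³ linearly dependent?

The vectors are dependent exactly when the determinant of the matrix with rows u, v, w vanishes.
Expanding, det = 14*a + 12.
This vanishes exactly when a = -6/7.

a = -6/7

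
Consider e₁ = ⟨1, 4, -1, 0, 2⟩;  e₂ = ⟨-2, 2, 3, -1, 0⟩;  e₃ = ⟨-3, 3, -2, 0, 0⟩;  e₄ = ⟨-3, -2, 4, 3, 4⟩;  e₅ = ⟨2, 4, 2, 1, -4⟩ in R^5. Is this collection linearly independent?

The matrix [e₁|e₂|e₃|e₄|e₅] has determinant 2294.
A nonzero determinant means the columns are linearly independent.

linearly independent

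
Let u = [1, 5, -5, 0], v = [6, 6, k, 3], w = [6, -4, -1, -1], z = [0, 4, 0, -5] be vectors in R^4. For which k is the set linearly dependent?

The set is linearly dependent precisely when det[u; v; w; z] = 0.
Cofactor expansion gives det = -174*k - 2088.
Solving -174*k - 2088 = 0 yields k = -12.

k = -12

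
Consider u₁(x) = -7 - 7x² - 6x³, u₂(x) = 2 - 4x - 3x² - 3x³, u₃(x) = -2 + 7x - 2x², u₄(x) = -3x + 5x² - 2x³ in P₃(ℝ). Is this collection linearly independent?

Take coordinates with respect to the standard basis {1, x, …, x³}.
Form the 4×4 matrix with these as columns; its determinant is 1225.
A nonzero determinant means the columns are linearly independent.

linearly independent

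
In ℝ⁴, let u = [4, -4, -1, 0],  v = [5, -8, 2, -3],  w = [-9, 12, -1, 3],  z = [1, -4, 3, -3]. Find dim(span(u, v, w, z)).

Row-reduce the 4×4 matrix with these as rows.
The echelon form has 2 nonzero rows, so the rank is 2.

dim = 2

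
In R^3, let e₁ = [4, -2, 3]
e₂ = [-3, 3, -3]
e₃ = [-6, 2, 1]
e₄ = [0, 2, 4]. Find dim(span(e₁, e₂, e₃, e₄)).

3

Put the 3×4 matrix [e₁|e₂|e₃|e₄] into echelon form.
Reduction leaves 3 leading entries, giving rank 3.
(With 4 elements in a 3-dimensional space the rank is at most 3.)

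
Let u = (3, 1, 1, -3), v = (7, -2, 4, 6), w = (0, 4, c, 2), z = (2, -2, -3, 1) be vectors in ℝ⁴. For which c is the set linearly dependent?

The set is linearly dependent precisely when det[u; v; w; z] = 0.
Expanding, det = 65*c - 754.
This vanishes exactly when c = 58/5.

c = 58/5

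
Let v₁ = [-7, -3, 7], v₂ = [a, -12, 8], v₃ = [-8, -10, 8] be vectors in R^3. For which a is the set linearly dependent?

a = -8

The vectors are dependent exactly when the determinant of the matrix with rows v₁, v₂, v₃ vanishes.
The determinant works out to -46*a - 368.
Solving -46*a - 368 = 0 yields a = -8.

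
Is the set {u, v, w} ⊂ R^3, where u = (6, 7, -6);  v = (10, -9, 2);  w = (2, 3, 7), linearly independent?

Place the vectors as rows of a 3×3 matrix and reduce to echelon form.
The reduction yields 3 nonzero rows, so the rank is 3.
Since rank = 3 (the number of vectors), the set is linearly independent.

linearly independent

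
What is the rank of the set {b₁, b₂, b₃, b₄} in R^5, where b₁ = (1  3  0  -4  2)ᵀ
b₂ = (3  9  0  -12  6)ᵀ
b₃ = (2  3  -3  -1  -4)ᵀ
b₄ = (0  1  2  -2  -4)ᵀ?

Put the 5×4 matrix [b₁|b₂|b₃|b₄] into echelon form.
The echelon form has 3 nonzero rows, so the rank is 3.

3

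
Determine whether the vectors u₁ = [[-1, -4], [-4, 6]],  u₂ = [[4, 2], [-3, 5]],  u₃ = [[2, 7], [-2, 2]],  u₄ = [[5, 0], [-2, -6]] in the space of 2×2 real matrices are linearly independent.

linearly independent

Take coordinates with respect to the standard basis {E₁₁, E₁₂, E₂₁, E₂₂}.
Row-reduce the matrix whose columns are u₁, u₂, u₃, u₄.
The reduction yields 4 nonzero rows, so the rank is 4.
Since rank = 4 (the number of vectors), the set is linearly independent.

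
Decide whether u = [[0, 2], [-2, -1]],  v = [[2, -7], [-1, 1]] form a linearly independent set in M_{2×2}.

linearly independent

Write each element as a coordinate vector in ℝ⁴ using {E₁₁, E₁₂, E₂₁, E₂₂}.
Row-reduce the matrix whose columns are u, v.
The reduction yields 2 nonzero rows, so the rank is 2.
Since rank = 2 (the number of vectors), the set is linearly independent.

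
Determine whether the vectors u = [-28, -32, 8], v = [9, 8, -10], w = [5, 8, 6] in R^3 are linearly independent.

linearly dependent

Place the vectors as rows of a 3×3 matrix and reduce to echelon form.
The reduction yields 2 nonzero rows, so the rank is 2.
Since rank 2 < 3, the set is linearly dependent.
Indeed u + 2v + 2w = 0.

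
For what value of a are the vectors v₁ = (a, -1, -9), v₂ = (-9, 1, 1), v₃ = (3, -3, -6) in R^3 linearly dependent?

Place the vectors as rows of a 3×3 matrix; dependence ⇔ determinant zero.
The determinant works out to -3*a - 165.
Solving -3*a - 165 = 0 yields a = -55.

a = -55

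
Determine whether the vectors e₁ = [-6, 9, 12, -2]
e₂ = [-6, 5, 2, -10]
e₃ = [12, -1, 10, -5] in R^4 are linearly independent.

Place the vectors as rows of a 3×4 matrix and reduce to echelon form.
The reduction yields 3 nonzero rows, so the rank is 3.
Since rank = 3 (the number of vectors), the set is linearly independent.

linearly independent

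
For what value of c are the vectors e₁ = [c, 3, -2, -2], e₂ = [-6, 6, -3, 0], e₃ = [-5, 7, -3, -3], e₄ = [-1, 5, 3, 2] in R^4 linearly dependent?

Dependence holds iff the 4×4 matrix [e₁ e₂ e₃ e₄] is singular.
Cofactor expansion gives det = 105*c + 255.
This vanishes exactly when c = -17/7.

c = -17/7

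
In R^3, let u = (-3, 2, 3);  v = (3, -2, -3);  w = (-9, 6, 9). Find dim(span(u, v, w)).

Put the 3×3 matrix [u|v|w] into echelon form.
The echelon form has 1 nonzero row, so the rank is 1.

1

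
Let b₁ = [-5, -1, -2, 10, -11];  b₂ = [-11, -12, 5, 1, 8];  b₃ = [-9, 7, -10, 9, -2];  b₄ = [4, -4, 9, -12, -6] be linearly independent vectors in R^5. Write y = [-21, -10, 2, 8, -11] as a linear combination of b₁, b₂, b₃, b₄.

y = b₁ + b₂ + b₃ + b₄

Write y = c₁b₁ + … + c₄b₄ and equate components.
Row-reducing the augmented matrix gives the unique coefficients (c₁, …, c₄) = (1, 1, 1, 1).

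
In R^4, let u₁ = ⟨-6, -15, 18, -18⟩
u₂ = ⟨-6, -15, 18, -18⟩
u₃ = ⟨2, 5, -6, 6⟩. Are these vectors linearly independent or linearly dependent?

linearly dependent

Row-reduce the matrix whose columns are u₁, u₂, u₃.
The reduction yields 1 nonzero row, so the rank is 1.
Since rank 1 < 3, the set is linearly dependent.
Indeed u₁ - u₂ = 0.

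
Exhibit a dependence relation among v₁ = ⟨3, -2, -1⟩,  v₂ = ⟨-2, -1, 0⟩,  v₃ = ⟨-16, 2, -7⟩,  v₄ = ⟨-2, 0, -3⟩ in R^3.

2v₁ - 2v₂ + v₃ - 3v₄ = 0

Write the vectors as columns of a matrix and find a nonzero vector in its null space.
The free variable yields coefficients (2, -2, 1, -3) (any nonzero multiple also works).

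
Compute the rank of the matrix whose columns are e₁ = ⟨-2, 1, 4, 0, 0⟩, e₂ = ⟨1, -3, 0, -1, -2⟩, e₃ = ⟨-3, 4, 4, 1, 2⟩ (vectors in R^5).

2

Put the 5×3 matrix [e₁|e₂|e₃] into echelon form.
There are 2 pivot columns, so rank = 2.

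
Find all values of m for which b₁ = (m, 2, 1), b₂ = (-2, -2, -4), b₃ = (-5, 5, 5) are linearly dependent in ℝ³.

m = -4

Dependence holds iff the 3×3 matrix [b₁ b₂ b₃] is singular.
The determinant works out to 10*m + 40.
Solving 10*m + 40 = 0 yields m = -4.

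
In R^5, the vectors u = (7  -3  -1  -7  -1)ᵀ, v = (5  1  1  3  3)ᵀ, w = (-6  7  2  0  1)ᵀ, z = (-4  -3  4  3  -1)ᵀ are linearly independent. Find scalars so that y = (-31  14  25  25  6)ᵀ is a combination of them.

Set up the augmented matrix [u | v | w | z | y] and row-reduce.
Row-reducing the augmented matrix gives the unique coefficients (c₁, …, c₄) = (-1, 2, 3, 4).

y = -u + 2v + 3w + 4z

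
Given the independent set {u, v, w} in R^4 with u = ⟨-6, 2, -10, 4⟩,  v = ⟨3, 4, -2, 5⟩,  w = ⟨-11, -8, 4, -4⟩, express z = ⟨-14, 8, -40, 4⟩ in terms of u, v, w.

Set up the augmented matrix [u | v | w | z] and row-reduce.
Row-reducing the augmented matrix gives the unique coefficients (a₁, a₂, a₃) = (4, -4, -2).

z = 4u - 4v - 2w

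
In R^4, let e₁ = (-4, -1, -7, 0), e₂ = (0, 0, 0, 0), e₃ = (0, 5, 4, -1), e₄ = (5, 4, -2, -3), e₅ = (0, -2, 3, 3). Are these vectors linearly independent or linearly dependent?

linearly dependent

There are 5 vectors in a 4-dimensional space, so they cannot be linearly independent.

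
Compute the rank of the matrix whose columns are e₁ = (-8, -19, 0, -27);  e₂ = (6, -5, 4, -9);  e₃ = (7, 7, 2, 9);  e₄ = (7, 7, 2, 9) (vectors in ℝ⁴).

Form the matrix with e₁, e₂, e₃, e₄ as columns and reduce.
There are 2 pivot columns, so rank = 2.

rank 2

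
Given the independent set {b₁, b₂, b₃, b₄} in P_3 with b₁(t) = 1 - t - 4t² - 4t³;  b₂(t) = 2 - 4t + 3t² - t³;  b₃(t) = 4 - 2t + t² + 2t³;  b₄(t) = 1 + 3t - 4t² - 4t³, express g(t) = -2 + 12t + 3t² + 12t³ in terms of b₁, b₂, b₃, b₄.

Work in coordinates with respect to the standard basis {1, t, …, t³}.
Set up the augmented matrix [b₁ | b₂ | b₃ | b₄ | g] and row-reduce.
The system has the unique solution (α₁, …, α₄) = (-3, -2, 1, 1).

g = -3b₁ - 2b₂ + b₃ + b₄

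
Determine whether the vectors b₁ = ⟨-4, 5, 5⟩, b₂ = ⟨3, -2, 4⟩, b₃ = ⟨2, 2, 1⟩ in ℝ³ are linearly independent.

linearly independent

Place the vectors as rows of a 3×3 matrix and reduce to echelon form.
The reduction yields 3 nonzero rows, so the rank is 3.
Since rank = 3 (the number of vectors), the set is linearly independent.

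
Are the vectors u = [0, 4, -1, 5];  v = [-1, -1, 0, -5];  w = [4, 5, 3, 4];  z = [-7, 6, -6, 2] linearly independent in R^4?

Place the vectors as rows of a 4×4 matrix and reduce to echelon form.
The reduction yields 4 nonzero rows, so the rank is 4.
Since rank = 4 (the number of vectors), the set is linearly independent.

linearly independent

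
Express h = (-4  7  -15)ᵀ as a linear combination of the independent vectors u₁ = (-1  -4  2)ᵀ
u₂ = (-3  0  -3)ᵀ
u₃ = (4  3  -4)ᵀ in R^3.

Set up the augmented matrix [u₁ | u₂ | u₃ | h] and row-reduce.
The system has the unique solution (c₁, c₂, c₃) = (-1, 3, 1).

h = -u₁ + 3u₂ + u₃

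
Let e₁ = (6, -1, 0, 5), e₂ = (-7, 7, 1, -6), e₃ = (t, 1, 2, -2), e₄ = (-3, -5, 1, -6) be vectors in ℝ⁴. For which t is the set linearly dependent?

t = 5/3

Dependence holds iff the 4×4 matrix [e₁ e₂ e₃ e₄] is singular.
Expanding, det = 60*t - 100.
Setting this to zero gives t = 5/3.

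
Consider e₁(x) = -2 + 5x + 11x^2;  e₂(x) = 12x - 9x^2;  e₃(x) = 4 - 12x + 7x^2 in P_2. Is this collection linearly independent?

Write each element as a coordinate vector in ℝ³ using {1, x, x^2}.
Place the vectors as rows of a 3×3 matrix and reduce to echelon form.
The reduction yields 3 nonzero rows, so the rank is 3.
Since rank = 3 (the number of vectors), the set is linearly independent.

linearly independent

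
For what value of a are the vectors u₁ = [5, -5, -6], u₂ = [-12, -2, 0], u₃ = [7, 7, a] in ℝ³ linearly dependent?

a = 6

The vectors are dependent exactly when the determinant of the matrix with rows u₁, u₂, u₃ vanishes.
Expanding, det = 420 - 70*a.
Solving 420 - 70*a = 0 yields a = 6.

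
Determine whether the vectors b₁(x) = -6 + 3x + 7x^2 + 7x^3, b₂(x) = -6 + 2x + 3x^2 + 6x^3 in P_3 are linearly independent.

Take coordinates with respect to the standard basis {1, x, …, x^3}.
Place the vectors as rows of a 2×4 matrix and reduce to echelon form.
The reduction yields 2 nonzero rows, so the rank is 2.
Since rank = 2 (the number of vectors), the set is linearly independent.

linearly independent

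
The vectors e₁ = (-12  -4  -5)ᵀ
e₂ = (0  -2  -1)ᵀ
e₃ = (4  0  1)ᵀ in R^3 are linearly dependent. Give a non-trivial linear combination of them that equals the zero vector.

Solve the homogeneous system with e₁, e₂, e₃ as columns by row-reducing the coefficient matrix.
One solution (up to scaling) is (1, -2, 3).

e₁ - 2e₂ + 3e₃ = 0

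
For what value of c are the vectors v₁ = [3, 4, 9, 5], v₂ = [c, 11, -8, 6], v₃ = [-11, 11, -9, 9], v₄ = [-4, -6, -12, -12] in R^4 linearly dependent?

c = -32/3

Place the vectors as rows of a 4×4 matrix; dependence ⇔ determinant zero.
The determinant works out to -636*c - 6784.
Setting this to zero gives c = -32/3.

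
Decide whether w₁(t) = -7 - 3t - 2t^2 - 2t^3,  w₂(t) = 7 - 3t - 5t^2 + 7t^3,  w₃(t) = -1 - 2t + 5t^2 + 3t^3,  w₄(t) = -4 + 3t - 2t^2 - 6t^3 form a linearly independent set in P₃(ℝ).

Take coordinates with respect to the standard basis {1, t, …, t^3}.
Row-reduce the matrix whose columns are w₁, w₂, w₃, w₄.
The reduction yields 4 nonzero rows, so the rank is 4.
Since rank = 4 (the number of vectors), the set is linearly independent.

linearly independent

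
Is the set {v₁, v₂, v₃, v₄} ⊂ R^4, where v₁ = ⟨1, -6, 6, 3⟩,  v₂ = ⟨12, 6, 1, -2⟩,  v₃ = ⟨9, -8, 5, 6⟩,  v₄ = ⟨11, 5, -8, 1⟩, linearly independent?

Place the vectors as rows of a 4×4 matrix and reduce to echelon form.
The reduction yields 4 nonzero rows, so the rank is 4.
Since rank = 4 (the number of vectors), the set is linearly independent.

linearly independent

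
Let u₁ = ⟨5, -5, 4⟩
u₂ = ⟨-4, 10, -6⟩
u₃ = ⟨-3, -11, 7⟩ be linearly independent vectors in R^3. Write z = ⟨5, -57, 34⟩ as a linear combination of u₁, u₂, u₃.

Set up the augmented matrix [u₁ | u₂ | u₃ | z] and row-reduce.
The system has the unique solution (a₁, a₂, a₃) = (-1, -4, 2).

z = -u₁ - 4u₂ + 2u₃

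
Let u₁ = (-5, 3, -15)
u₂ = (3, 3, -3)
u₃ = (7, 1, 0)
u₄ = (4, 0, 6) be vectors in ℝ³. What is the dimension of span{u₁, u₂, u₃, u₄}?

dim = 3

Form the matrix with u₁, u₂, u₃, u₄ as columns and reduce.
Exactly 3 pivots survive; hence the rank is 3.
(With 4 elements in a 3-dimensional space the rank is at most 3.)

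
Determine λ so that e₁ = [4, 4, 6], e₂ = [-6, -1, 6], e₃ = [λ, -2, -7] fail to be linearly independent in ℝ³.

λ = 2/3

Dependence holds iff the 3×3 matrix [e₁ e₂ e₃] is singular.
Expanding, det = 30*λ - 20.
Setting this to zero gives λ = 2/3.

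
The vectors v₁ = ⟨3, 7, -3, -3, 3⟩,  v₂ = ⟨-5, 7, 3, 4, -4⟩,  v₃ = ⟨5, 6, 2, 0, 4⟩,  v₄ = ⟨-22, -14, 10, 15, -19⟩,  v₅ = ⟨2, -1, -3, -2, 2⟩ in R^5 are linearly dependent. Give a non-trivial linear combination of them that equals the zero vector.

3v₁ - 2v₂ + v₃ + v₄ - v₅ = 0

Solve the homogeneous system with v₁, v₂, v₃, v₄, v₅ as columns by row-reducing the coefficient matrix.
A generator of the null space is (3, -2, 1, 1, -1).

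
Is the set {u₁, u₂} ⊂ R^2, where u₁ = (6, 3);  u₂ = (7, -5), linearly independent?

linearly independent

Row-reduce the matrix whose columns are u₁, u₂.
The reduction yields 2 nonzero rows, so the rank is 2.
Since rank = 2 (the number of vectors), the set is linearly independent.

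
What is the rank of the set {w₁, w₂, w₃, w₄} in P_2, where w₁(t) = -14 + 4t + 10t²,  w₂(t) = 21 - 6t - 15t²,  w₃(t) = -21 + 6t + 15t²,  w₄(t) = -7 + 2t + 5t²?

rank 1

Use coordinates relative to {1, t, t²}.
Put the 3×4 matrix [w₁|w₂|w₃|w₄] into echelon form.
Exactly 1 pivot survives; hence the rank is 1.
(With 4 elements in a 3-dimensional space the rank is at most 3.)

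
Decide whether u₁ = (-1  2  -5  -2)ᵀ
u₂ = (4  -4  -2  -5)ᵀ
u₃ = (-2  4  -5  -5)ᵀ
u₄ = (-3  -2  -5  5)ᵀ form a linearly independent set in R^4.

linearly independent

Form the 4×4 matrix with these as columns; its determinant is 436.
A nonzero determinant means the columns are linearly independent.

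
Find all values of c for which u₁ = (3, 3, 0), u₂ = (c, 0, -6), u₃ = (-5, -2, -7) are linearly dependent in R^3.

The set is linearly dependent precisely when det[u₁; u₂; u₃] = 0.
Expanding, det = 21*c + 54.
Solving 21*c + 54 = 0 yields c = -18/7.

c = -18/7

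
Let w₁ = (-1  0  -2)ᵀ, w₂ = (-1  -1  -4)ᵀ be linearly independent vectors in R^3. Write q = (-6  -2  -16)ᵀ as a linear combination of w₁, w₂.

Set up the augmented matrix [w₁ | w₂ | q] and row-reduce.
The system has the unique solution (a₁, a₂) = (4, 2).

q = 4w₁ + 2w₂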